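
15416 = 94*164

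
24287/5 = 4857 + 2/5 =4857.40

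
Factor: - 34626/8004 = -199/46 = - 2^( - 1) *23^( - 1) * 199^1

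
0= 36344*0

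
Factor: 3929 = 3929^1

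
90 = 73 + 17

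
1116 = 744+372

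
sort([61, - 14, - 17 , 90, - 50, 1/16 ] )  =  [- 50, - 17, -14, 1/16, 61, 90]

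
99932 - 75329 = 24603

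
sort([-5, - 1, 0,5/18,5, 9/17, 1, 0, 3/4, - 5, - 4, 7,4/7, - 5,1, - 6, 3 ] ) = [  -  6, - 5, - 5, - 5, - 4,  -  1,0, 0, 5/18,9/17, 4/7,3/4, 1,  1, 3, 5,7] 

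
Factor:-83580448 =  - 2^5*7^1*373127^1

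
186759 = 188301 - 1542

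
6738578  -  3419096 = 3319482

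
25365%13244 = 12121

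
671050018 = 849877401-178827383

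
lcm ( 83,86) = 7138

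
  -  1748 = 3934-5682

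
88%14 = 4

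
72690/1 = 72690 = 72690.00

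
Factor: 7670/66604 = 3835/33302 = 2^ (-1 ) * 5^1*13^1*59^1*16651^(  -  1 )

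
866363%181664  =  139707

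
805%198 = 13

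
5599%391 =125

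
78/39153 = 26/13051 = 0.00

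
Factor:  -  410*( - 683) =2^1*5^1*41^1*683^1 = 280030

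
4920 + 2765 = 7685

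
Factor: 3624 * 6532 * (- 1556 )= - 2^7*3^1*23^1*71^1*151^1 * 389^1  =  - 36833582208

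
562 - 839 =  - 277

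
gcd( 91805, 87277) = 1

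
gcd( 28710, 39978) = 18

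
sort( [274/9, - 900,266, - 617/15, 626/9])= [ - 900, - 617/15, 274/9,626/9, 266]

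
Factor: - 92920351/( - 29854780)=2^ ( - 2)*5^( - 1 )*17^1 *1492739^(  -  1 )*5465903^1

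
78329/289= 271 + 10/289=271.03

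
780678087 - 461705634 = 318972453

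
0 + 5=5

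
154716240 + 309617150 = 464333390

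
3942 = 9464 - 5522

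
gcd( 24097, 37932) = 1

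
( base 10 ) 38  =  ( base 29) 19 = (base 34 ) 14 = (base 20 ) 1I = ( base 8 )46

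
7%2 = 1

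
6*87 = 522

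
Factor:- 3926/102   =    -  3^(  -  1)*13^1*17^(- 1 )*151^1  =  - 1963/51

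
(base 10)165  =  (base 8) 245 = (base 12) 119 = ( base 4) 2211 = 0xA5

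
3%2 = 1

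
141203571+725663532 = 866867103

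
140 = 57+83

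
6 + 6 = 12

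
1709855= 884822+825033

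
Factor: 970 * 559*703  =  381187690 = 2^1*5^1*13^1*19^1*37^1 * 43^1 * 97^1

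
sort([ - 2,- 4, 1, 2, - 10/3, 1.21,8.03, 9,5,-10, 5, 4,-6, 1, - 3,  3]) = [-10 ,- 6, - 4, - 10/3, - 3,-2, 1, 1,1.21,  2,3,4,5,5,8.03,9]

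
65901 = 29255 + 36646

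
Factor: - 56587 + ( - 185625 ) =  - 2^2  *  19^1*3187^1= - 242212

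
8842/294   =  4421/147= 30.07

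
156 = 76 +80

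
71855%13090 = 6405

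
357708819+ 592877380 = 950586199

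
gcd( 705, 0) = 705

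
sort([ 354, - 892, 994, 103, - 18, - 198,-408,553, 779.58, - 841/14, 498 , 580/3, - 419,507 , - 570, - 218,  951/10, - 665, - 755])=[ - 892, - 755, - 665, - 570,  -  419, - 408, - 218,-198, -841/14,  -  18,951/10,  103,580/3, 354, 498, 507, 553,779.58,  994 ]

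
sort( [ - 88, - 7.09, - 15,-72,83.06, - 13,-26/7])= [-88, - 72,  -  15,-13,-7.09, - 26/7,83.06] 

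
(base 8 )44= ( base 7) 51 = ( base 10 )36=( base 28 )18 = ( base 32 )14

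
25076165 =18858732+6217433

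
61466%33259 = 28207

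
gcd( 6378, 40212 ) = 6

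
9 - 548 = -539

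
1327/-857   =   - 2 + 387/857 = -  1.55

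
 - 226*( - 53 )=11978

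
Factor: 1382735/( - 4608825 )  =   - 276547/921765 = - 3^(-1 )*5^ (- 1) * 13^(-1 )  *29^(-1)  *97^1*163^(  -  1)*2851^1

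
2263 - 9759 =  - 7496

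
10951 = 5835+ 5116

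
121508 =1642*74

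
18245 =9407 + 8838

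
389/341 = 1 + 48/341  =  1.14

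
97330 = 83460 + 13870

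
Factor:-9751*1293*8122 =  - 102402525246 = - 2^1*3^1 *7^2*31^1*131^1 *199^1*431^1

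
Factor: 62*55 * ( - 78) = - 265980 = - 2^2*3^1*5^1 * 11^1*13^1 * 31^1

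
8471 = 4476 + 3995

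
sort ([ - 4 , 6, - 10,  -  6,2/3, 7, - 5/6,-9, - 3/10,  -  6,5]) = [ - 10, - 9, - 6, - 6, - 4, - 5/6,-3/10,2/3, 5,6, 7 ] 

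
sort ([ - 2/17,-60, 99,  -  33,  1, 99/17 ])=[-60, - 33, - 2/17, 1,99/17 , 99]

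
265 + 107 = 372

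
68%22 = 2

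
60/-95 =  - 12/19 = - 0.63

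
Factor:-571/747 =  - 3^( - 2)*83^( -1)*571^1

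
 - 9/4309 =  - 9/4309 = -0.00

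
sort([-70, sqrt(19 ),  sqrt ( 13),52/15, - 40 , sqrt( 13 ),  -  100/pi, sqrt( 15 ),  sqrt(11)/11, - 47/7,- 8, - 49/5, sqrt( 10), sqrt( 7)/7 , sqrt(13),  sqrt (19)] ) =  [ - 70,-40,-100/pi, - 49/5, - 8, - 47/7, sqrt(11 )/11, sqrt( 7)/7 , sqrt( 10 ), 52/15, sqrt(13), sqrt( 13), sqrt(13 ), sqrt(15), sqrt(19),sqrt(19)]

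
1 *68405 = 68405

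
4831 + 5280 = 10111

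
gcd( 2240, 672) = 224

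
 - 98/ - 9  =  10 + 8/9 = 10.89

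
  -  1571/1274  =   - 1571/1274 = - 1.23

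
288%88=24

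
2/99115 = 2/99115 = 0.00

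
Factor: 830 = 2^1*5^1 * 83^1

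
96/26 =3+ 9/13 = 3.69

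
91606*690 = 63208140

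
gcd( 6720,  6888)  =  168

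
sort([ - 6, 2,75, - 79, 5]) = [ - 79, - 6,2, 5,  75 ]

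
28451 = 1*28451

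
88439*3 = 265317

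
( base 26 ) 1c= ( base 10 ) 38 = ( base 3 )1102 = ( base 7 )53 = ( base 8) 46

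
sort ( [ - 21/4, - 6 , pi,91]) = [  -  6,  -  21/4, pi,91 ]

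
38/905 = 38/905  =  0.04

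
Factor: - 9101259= - 3^2*31^1*32621^1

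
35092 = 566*62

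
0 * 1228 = 0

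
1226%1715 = 1226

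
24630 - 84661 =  - 60031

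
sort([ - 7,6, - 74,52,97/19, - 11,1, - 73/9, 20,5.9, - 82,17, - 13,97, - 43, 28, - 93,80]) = [ - 93, - 82,  -  74,  -  43, - 13,-11, - 73/9, - 7,1,  97/19,5.9, 6, 17,20,28,52,80,97]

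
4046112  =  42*96336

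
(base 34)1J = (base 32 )1L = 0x35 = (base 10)53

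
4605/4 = 4605/4 = 1151.25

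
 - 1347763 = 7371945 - 8719708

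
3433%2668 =765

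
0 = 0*40332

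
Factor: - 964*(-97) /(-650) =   -  2^1 * 5^( - 2 )*13^( - 1 )*97^1*241^1 = - 46754/325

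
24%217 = 24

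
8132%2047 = 1991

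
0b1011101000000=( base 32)5Q0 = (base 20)EHC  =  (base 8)13500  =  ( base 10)5952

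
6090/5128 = 1 + 481/2564 = 1.19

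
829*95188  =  78910852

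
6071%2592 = 887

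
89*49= 4361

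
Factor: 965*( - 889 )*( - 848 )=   2^4*5^1*7^1*53^1*127^1*193^1 = 727486480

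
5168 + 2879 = 8047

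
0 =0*6510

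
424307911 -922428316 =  - 498120405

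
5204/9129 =5204/9129 = 0.57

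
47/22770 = 47/22770 = 0.00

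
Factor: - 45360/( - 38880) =2^( - 1) * 3^ ( - 1 ) *7^1 = 7/6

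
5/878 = 5/878 = 0.01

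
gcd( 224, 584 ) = 8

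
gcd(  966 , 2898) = 966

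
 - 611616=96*( - 6371)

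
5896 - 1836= 4060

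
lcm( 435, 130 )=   11310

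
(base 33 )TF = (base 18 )300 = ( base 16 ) 3cc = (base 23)1j6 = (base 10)972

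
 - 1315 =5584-6899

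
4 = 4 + 0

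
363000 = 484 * 750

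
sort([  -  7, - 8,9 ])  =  [ - 8,-7, 9 ] 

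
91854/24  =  3827 + 1/4 = 3827.25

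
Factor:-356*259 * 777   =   - 71642508 = - 2^2*3^1 * 7^2*37^2*89^1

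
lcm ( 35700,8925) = 35700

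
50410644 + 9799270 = 60209914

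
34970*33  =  1154010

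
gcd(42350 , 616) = 154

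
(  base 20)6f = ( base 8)207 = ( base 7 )252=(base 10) 135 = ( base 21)69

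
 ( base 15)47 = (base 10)67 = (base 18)3d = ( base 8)103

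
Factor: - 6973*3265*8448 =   -  192334306560 = - 2^8*3^1*5^1*11^1*19^1*367^1*653^1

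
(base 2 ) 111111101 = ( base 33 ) fe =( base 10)509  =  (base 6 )2205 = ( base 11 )423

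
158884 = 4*39721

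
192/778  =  96/389 = 0.25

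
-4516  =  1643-6159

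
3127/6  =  3127/6 =521.17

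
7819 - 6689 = 1130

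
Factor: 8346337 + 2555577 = 2^1*5450957^1 = 10901914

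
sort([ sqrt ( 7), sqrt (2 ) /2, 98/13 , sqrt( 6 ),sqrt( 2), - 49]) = [ - 49,sqrt(2)/2, sqrt( 2),  sqrt( 6), sqrt(7 ),98/13]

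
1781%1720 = 61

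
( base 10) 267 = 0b100001011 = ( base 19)E1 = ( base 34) 7t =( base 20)D7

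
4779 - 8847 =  - 4068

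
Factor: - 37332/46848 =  - 51/64 = - 2^( - 6 )*3^1*17^1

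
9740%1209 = 68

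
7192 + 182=7374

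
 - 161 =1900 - 2061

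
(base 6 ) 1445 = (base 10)389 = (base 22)HF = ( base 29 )DC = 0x185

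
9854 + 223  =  10077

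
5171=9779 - 4608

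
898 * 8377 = 7522546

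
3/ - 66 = -1  +  21/22 = - 0.05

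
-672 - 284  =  -956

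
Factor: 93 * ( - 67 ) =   -  6231= - 3^1*31^1*67^1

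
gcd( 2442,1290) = 6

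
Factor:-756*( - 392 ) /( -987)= - 14112/47 = - 2^5*3^2*7^2  *47^(-1)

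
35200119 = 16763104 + 18437015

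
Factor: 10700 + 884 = 2^6*181^1 = 11584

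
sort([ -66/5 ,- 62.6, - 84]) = [ - 84, - 62.6, - 66/5] 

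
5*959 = 4795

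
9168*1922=17620896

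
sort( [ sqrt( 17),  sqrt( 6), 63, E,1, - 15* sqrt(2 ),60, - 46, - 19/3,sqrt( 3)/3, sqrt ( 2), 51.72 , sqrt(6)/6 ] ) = [-46,-15*sqrt( 2), - 19/3,sqrt(6)/6, sqrt( 3) /3,1,sqrt (2 ),sqrt(6), E,sqrt(17),51.72, 60, 63 ]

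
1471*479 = 704609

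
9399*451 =4238949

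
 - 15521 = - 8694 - 6827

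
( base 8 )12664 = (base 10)5556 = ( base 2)1010110110100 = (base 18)H2C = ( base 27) 7gl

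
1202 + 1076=2278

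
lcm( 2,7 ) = 14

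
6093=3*2031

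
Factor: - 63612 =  - 2^2*3^3*19^1*31^1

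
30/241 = 30/241 = 0.12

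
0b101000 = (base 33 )17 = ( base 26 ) 1E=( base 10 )40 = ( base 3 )1111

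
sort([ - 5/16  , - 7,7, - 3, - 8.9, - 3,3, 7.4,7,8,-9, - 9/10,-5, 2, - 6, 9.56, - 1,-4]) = [ - 9, - 8.9,-7, - 6,-5 ,-4, - 3  , - 3, - 1, - 9/10, - 5/16,2,3,7,7,7.4, 8,9.56]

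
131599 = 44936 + 86663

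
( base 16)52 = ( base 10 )82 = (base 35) 2c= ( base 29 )2O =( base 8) 122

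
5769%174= 27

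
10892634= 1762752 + 9129882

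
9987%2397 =399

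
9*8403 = 75627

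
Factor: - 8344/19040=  - 149/340   =  - 2^ (- 2)*5^(- 1 )*17^(- 1 )*149^1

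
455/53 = 8 + 31/53 = 8.58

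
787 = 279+508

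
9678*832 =8052096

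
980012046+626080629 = 1606092675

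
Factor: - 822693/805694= - 2^( - 1)*3^1*67^1*4093^1*402847^( - 1)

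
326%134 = 58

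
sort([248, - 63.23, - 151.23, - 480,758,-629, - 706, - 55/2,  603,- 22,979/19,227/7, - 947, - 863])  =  [ - 947,-863, - 706, - 629, - 480 , - 151.23, - 63.23 , - 55/2, - 22 , 227/7, 979/19,248,603, 758]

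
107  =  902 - 795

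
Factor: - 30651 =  -3^1*17^1*601^1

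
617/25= 24 + 17/25 = 24.68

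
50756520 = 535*94872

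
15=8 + 7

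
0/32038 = 0= 0.00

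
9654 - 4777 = 4877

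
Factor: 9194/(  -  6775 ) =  - 2^1*5^( - 2) *271^(  -  1)*4597^1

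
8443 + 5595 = 14038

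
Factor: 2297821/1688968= 2^( - 3)*61^(-1)*73^1*3461^( - 1)*31477^1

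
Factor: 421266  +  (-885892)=-2^1*19^1*12227^1=- 464626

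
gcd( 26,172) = 2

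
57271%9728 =8631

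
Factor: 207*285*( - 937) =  - 3^3 * 5^1*19^1*23^1*937^1 = -55278315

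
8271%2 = 1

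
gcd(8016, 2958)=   6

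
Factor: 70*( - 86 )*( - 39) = 2^2  *  3^1*5^1* 7^1*13^1*43^1 =234780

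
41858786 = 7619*5494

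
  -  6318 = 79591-85909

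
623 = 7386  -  6763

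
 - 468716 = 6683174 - 7151890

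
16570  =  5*3314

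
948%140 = 108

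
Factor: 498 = 2^1*3^1*83^1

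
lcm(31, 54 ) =1674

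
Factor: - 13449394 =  - 2^1 * 7^1 * 41^1 * 23431^1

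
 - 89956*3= -269868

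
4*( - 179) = - 716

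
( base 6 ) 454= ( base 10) 178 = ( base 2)10110010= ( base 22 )82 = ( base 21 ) 8a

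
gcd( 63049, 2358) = 1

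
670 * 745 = 499150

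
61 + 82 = 143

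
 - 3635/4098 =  - 1+463/4098 = -  0.89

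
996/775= 996/775  =  1.29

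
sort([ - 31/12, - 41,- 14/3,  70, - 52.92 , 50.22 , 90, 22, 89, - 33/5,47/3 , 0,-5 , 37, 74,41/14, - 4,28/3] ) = [ - 52.92, - 41, - 33/5, - 5, - 14/3, - 4, - 31/12, 0, 41/14, 28/3, 47/3 , 22,37, 50.22,70, 74, 89,90]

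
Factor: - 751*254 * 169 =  - 2^1 * 13^2*127^1*751^1 = - 32237426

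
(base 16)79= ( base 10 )121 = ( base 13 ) 94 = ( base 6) 321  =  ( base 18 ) 6d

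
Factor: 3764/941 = 2^2=4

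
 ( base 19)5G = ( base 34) 39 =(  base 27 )43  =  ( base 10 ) 111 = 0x6F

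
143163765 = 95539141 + 47624624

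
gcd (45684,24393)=141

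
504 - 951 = - 447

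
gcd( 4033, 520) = 1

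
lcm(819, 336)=13104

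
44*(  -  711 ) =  - 31284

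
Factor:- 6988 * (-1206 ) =8427528 = 2^3* 3^2 *67^1 * 1747^1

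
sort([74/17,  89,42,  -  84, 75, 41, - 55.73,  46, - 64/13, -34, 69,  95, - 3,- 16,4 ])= [-84,-55.73,  -  34,-16,-64/13,-3,  4, 74/17,41, 42,46,69,  75,89, 95 ] 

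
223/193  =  223/193 = 1.16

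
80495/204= 4735/12 = 394.58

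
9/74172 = 3/24724 = 0.00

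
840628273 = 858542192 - 17913919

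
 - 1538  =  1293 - 2831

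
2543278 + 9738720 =12281998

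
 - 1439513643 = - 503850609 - 935663034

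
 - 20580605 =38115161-58695766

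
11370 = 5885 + 5485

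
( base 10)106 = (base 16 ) 6A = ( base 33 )37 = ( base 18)5G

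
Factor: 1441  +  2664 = 4105=5^1 * 821^1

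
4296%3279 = 1017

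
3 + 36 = 39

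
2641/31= 2641/31 =85.19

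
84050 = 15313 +68737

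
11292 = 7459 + 3833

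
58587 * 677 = 39663399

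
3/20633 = 3/20633 = 0.00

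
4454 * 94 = 418676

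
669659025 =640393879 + 29265146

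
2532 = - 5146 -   -  7678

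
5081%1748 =1585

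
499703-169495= 330208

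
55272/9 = 18424/3 =6141.33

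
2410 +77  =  2487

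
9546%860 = 86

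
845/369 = 2 + 107/369 = 2.29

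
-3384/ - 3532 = 846/883 = 0.96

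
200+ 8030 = 8230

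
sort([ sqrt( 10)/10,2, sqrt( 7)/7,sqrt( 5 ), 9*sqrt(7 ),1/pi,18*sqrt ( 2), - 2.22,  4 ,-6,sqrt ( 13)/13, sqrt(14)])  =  [ - 6, - 2.22 , sqrt(13) /13,  sqrt( 10) /10,  1/pi, sqrt(7) /7,  2, sqrt(5 ),sqrt(14), 4 , 9*sqrt(7 ), 18*sqrt(2 )]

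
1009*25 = 25225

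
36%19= 17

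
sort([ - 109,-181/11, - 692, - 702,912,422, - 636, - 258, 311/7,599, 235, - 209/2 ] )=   [ - 702, - 692, - 636, - 258 ,-109, - 209/2, - 181/11,311/7,235 , 422,599,912 ]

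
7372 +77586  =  84958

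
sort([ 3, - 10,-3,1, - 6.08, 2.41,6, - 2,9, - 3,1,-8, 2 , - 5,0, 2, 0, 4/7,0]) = [ - 10, - 8, - 6.08,-5, - 3,-3, - 2,0, 0, 0,4/7,  1,1 , 2,2,2.41, 3,6,  9 ]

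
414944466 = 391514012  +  23430454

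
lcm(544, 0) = 0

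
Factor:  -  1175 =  - 5^2*47^1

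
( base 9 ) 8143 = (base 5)142302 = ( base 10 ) 5952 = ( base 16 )1740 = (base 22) c6c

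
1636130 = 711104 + 925026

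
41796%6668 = 1788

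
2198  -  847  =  1351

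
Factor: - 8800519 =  - 7^1*13^1*97^1 * 997^1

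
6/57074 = 3/28537 = 0.00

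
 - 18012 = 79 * ( - 228)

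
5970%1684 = 918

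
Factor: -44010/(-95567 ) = 2^1 * 3^3*5^1*163^1*227^( - 1 )*421^( - 1 )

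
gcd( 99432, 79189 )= 1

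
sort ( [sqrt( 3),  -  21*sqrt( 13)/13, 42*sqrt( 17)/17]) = [-21* sqrt(13)/13, sqrt ( 3 ), 42 * sqrt( 17)/17 ]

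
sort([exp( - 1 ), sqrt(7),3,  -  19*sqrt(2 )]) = [  -  19*sqrt(2 ), exp(-1) , sqrt(7) , 3 ]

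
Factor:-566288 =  - 2^4*35393^1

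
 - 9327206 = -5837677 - 3489529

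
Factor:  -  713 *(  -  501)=357213 = 3^1*23^1 * 31^1 * 167^1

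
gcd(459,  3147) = 3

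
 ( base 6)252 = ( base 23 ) 4C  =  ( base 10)104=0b1101000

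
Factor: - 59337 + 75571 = 16234 = 2^1* 8117^1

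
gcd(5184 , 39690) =162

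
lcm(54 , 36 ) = 108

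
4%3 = 1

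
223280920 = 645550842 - 422269922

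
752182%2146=1082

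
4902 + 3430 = 8332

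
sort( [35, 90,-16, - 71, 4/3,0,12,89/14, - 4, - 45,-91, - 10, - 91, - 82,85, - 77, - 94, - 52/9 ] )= [ - 94, - 91 , - 91,-82,-77, - 71, - 45,-16, - 10, - 52/9, - 4, 0,4/3,89/14,12,35 , 85,90]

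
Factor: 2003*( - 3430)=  - 6870290 = - 2^1*5^1*7^3 *2003^1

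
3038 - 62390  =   - 59352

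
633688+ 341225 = 974913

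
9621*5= 48105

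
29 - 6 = 23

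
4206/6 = 701=701.00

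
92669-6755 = 85914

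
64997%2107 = 1787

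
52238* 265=13843070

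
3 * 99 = 297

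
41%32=9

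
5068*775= 3927700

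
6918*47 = 325146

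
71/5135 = 71/5135 = 0.01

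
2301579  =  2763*833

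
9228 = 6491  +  2737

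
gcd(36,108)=36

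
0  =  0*( - 6605 )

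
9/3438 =1/382 = 0.00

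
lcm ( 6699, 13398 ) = 13398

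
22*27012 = 594264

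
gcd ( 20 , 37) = 1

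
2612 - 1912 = 700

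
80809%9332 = 6153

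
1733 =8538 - 6805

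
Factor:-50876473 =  - 50876473^1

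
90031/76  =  1184 + 47/76 = 1184.62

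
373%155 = 63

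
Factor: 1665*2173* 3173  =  3^2*5^1 * 19^1*37^1*41^1 *53^1*167^1 = 11480056785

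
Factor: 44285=5^1*17^1*521^1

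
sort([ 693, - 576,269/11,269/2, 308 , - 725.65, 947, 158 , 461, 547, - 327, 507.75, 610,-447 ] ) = [-725.65, - 576,-447, - 327,269/11,269/2,158, 308 , 461, 507.75, 547 , 610,693 , 947]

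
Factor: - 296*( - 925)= 2^3*5^2*37^2 = 273800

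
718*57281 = 41127758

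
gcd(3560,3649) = 89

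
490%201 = 88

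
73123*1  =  73123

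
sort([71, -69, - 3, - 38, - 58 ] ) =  [ - 69, - 58,-38,-3 , 71 ]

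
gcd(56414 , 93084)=2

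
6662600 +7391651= 14054251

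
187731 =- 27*(-6953)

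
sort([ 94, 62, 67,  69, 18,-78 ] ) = [ - 78,18, 62, 67,  69,94]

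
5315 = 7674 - 2359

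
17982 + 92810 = 110792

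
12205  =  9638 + 2567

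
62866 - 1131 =61735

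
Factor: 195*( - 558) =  - 108810  =  -  2^1 * 3^3*5^1 * 13^1*31^1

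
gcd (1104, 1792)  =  16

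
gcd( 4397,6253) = 1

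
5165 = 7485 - 2320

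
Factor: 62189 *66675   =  4146451575 =3^1*5^2*7^1*127^1 * 62189^1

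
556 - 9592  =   - 9036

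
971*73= 70883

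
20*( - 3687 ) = -73740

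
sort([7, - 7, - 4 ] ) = [- 7,  -  4,7]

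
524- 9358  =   - 8834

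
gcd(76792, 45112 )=8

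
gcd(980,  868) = 28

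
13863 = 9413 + 4450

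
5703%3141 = 2562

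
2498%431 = 343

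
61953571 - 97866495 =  - 35912924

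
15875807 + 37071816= 52947623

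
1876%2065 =1876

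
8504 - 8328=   176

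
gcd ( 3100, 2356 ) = 124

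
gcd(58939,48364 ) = 1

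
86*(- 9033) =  - 776838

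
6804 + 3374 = 10178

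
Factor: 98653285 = 5^1*37^1 * 533261^1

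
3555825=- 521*( - 6825 )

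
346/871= 346/871 =0.40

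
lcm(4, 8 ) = 8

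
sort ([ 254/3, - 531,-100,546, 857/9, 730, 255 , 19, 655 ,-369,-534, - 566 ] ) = [ - 566,-534,-531,-369,  -  100, 19,  254/3, 857/9,255,  546, 655, 730 ]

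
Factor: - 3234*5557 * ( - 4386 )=78822288468 = 2^2 * 3^2*7^2*11^1*17^1*43^1*5557^1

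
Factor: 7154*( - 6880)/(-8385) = 2^6*3^( - 1)*7^2*13^( - 1 ) * 73^1 = 228928/39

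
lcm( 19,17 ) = 323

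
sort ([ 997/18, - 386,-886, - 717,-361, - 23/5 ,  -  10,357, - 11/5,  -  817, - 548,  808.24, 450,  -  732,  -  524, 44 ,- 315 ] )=[  -  886, - 817,  -  732,-717, - 548,  -  524, - 386, - 361, - 315, - 10, - 23/5,-11/5, 44,997/18, 357,450 , 808.24] 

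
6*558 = 3348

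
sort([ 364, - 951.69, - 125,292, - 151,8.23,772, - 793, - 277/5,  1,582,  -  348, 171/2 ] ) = [ - 951.69, - 793, - 348, - 151, - 125,-277/5,1,8.23,171/2 , 292,364, 582,  772 ] 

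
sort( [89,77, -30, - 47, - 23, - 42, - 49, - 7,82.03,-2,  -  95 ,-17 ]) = [ - 95,-49,-47, - 42,-30 , - 23,-17, - 7, - 2 , 77,82.03 , 89] 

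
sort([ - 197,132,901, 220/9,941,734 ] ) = [ - 197,220/9, 132, 734, 901,941]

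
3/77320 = 3/77320 = 0.00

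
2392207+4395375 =6787582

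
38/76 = 1/2= 0.50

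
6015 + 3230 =9245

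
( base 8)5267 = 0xab7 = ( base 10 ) 2743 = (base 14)ddd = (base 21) 64d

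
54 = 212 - 158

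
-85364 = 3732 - 89096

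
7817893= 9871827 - 2053934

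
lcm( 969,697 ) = 39729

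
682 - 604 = 78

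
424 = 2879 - 2455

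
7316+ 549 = 7865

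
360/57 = 120/19=6.32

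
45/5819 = 45/5819 = 0.01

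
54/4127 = 54/4127= 0.01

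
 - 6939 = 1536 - 8475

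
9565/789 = 12  +  97/789 = 12.12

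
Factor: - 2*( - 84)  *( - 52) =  - 8736 =- 2^5 * 3^1*7^1*13^1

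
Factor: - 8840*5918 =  - 2^4*5^1 *11^1*13^1 * 17^1*269^1 = - 52315120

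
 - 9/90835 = - 9/90835= -0.00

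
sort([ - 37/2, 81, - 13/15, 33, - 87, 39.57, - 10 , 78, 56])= [ - 87, - 37/2, - 10,-13/15, 33, 39.57, 56, 78, 81]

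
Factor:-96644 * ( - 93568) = 2^9*17^1 * 37^1*43^1*653^1 = 9042785792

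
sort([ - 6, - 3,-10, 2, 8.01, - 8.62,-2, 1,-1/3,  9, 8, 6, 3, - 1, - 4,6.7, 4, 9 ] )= [ - 10, -8.62, - 6, - 4, - 3,-2, -1, - 1/3,1, 2,3, 4, 6,6.7,8, 8.01,  9,  9 ] 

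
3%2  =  1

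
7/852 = 7/852=0.01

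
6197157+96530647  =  102727804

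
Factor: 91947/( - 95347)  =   - 3^1 * 7^( - 1 )*53^( - 1 )*257^( - 1 ) * 30649^1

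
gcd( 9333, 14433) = 51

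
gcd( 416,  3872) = 32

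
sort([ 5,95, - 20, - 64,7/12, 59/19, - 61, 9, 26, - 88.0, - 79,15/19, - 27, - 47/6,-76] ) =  [-88.0, - 79, - 76, - 64, -61, - 27,  -  20, - 47/6, 7/12,15/19 , 59/19, 5, 9,26,95 ]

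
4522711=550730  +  3971981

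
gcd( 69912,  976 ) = 8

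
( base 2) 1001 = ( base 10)9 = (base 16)9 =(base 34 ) 9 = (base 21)9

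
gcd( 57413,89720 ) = 1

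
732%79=21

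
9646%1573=208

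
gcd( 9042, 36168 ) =9042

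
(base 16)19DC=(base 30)7AK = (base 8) 14734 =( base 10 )6620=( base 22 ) dek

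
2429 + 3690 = 6119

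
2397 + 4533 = 6930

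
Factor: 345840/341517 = 80/79 = 2^4*5^1*79^( - 1 ) 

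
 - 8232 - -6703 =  - 1529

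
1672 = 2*836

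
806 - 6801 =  - 5995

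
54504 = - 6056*( -9) 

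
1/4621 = 1/4621 = 0.00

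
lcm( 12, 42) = 84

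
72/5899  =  72/5899=0.01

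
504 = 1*504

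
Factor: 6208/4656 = 4/3 = 2^2*3^ (-1) 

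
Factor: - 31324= - 2^2 * 41^1* 191^1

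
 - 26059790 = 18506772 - 44566562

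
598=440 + 158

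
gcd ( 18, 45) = 9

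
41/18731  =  41/18731  =  0.00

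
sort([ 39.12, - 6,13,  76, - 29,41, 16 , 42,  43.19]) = [- 29, - 6,13, 16, 39.12, 41 , 42, 43.19,76]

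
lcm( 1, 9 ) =9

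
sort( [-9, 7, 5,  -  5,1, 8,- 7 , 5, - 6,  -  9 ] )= [  -  9,-9 ,  -  7, - 6,-5, 1,5, 5,  7,8]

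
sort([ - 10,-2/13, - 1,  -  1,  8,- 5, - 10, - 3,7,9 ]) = [-10, - 10, -5, - 3,  -  1,- 1,-2/13 , 7,8, 9 ] 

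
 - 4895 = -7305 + 2410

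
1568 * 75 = 117600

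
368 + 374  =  742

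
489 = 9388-8899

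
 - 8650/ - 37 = 8650/37 = 233.78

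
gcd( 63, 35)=7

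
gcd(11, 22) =11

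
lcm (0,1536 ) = 0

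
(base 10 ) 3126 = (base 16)c36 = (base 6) 22250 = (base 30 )3e6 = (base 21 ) 71i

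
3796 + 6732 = 10528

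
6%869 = 6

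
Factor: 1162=2^1*  7^1*83^1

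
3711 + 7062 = 10773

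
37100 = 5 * 7420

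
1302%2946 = 1302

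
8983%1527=1348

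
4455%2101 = 253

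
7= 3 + 4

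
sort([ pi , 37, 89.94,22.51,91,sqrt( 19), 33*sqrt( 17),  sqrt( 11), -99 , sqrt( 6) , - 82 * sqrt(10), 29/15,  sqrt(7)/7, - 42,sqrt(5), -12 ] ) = [ - 82*sqrt(10 ),-99, - 42,  -  12,  sqrt(7 )/7,29/15, sqrt(5 ),sqrt( 6), pi, sqrt( 11 ),sqrt( 19),22.51,37, 89.94,91,33*sqrt(  17)] 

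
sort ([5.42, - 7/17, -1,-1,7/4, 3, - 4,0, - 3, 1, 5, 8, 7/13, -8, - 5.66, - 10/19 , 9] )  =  [ - 8, - 5.66, - 4, - 3, - 1,-1, -10/19, - 7/17, 0, 7/13, 1, 7/4,3,  5, 5.42,8,  9]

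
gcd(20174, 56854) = 1834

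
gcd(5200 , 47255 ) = 65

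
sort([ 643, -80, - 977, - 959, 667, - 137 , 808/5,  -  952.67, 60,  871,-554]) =[ - 977, -959, - 952.67,  -  554,  -  137  , - 80 , 60, 808/5,  643 , 667,871]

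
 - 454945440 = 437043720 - 891989160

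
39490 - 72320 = -32830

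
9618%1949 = 1822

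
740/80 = 37/4 = 9.25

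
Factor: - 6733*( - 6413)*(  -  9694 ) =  - 2^1 * 11^2* 37^1*53^1*131^1*6733^1  =  - 418574598926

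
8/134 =4/67 =0.06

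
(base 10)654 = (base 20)1ce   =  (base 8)1216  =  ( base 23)15a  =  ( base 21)1a3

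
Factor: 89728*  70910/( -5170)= - 636261248/517 = - 2^7 * 7^1 * 11^( -1 )*47^(-1 ) *701^1*1013^1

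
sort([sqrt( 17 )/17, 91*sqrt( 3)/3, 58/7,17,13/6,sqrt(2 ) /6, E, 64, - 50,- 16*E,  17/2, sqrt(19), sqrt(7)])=[  -  50,-16 * E, sqrt ( 2 ) /6, sqrt( 17)/17, 13/6,sqrt(7), E, sqrt(19 ),58/7, 17/2,17 , 91*sqrt(3 ) /3, 64 ]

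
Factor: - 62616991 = - 73^1*719^1*1193^1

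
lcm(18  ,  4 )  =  36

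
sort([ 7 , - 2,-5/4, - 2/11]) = [ - 2, - 5/4, - 2/11, 7]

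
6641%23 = 17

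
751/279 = 751/279= 2.69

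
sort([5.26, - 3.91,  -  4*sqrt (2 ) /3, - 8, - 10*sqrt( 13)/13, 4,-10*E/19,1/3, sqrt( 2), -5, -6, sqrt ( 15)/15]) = [ - 8,-6, - 5, - 3.91, - 10 * sqrt( 13)/13, - 4 *sqrt( 2)/3, - 10*E/19,sqrt( 15)/15, 1/3,sqrt (2),4,5.26]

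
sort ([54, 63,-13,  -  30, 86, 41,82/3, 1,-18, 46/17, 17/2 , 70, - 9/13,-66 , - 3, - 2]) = [ - 66  , - 30 ,  -  18, - 13, - 3, - 2, - 9/13, 1, 46/17, 17/2,82/3, 41, 54, 63, 70, 86] 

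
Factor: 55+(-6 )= 7^2= 49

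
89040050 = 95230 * 935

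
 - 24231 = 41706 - 65937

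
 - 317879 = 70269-388148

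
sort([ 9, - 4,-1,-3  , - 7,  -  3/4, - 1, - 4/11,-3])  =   [-7,-4, - 3,-3,-1, - 1,-3/4,- 4/11,  9]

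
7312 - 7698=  - 386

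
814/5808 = 37/264 =0.14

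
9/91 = 9/91 =0.10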